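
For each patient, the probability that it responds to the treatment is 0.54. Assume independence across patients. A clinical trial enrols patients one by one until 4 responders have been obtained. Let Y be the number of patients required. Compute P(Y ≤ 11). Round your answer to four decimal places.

0.9304

Finishing within 11 patients ⇔ at least 4 successes in the first 11. With X ~ Binomial(11, 0.54), P(Y ≤ 11) = 1 − P(X ≤ 3).
  k=0: C(11,0)·0.54^0·0.46^11 = 0.000195
  k=1: C(11,1)·0.54^1·0.46^10 = 0.002520
  k=2: C(11,2)·0.54^2·0.46^9 = 0.014790
  k=3: C(11,3)·0.54^3·0.46^8 = 0.052087
1 − 0.069592 = 0.930408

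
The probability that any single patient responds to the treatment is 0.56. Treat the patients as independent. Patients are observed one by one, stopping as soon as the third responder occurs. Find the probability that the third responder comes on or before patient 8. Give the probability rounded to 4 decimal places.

Finishing within 8 patients ⇔ at least 3 successes in the first 8. With X ~ Binomial(8, 0.56), P(Y ≤ 8) = 1 − P(X ≤ 2).
  k=0: C(8,0)·0.56^0·0.44^8 = 0.001405
  k=1: C(8,1)·0.56^1·0.44^7 = 0.014304
  k=2: C(8,2)·0.56^2·0.44^6 = 0.063716
1 − 0.079425 = 0.920575

0.9206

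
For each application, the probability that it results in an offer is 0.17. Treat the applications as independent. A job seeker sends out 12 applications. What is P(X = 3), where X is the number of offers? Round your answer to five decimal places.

0.20206

X ~ Binomial(n=12, p=0.17).
P(X=3) = C(12,3) · p^3 · (1−p)^9
= 220 · 0.004913 · 0.18694 = 0.2020562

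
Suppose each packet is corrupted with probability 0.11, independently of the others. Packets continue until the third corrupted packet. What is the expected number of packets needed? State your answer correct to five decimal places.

27.27273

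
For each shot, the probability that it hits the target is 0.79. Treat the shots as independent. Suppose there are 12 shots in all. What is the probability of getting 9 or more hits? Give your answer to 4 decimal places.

0.7674

X ~ Binomial(12, 0.79); P(X ≥ 9) = Σ C(12,k) p^k (1−p)^(12−k) over k:
  k=9: C(12,9)·0.79^9·0.21^3 = 0.244188
  k=10: C(12,10)·0.79^10·0.21^2 = 0.275584
  k=11: C(12,11)·0.79^11·0.21^1 = 0.188494
  k=12: C(12,12)·0.79^12·0.21^0 = 0.059092
Total = 0.767358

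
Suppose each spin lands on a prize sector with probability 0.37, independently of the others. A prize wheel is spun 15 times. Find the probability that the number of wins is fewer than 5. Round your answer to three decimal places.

X ~ Binomial(15, 0.37); P(X ≤ 4) = Σ C(15,k) p^k (1−p)^(15−k) over k:
  k=0: C(15,0)·0.37^0·0.63^15 = 0.00098
  k=1: C(15,1)·0.37^1·0.63^14 = 0.00861
  k=2: C(15,2)·0.37^2·0.63^13 = 0.03540
  k=3: C(15,3)·0.37^3·0.63^12 = 0.09010
  k=4: C(15,4)·0.37^4·0.63^11 = 0.15874
Total = 0.29383

0.294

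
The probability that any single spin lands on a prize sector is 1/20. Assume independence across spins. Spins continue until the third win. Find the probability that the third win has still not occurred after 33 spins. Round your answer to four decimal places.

Needing more than 33 spins ⇔ fewer than 3 successes in the first 33. With X ~ Binomial(33, 0.05), P(Y > 33) = P(X ≤ 2).
  k=0: C(33,0)·0.05^0·0.95^33 = 0.184026
  k=1: C(33,1)·0.05^1·0.95^32 = 0.319624
  k=2: C(33,2)·0.05^2·0.95^31 = 0.269157
P(X ≤ 2) = 0.772807

0.7728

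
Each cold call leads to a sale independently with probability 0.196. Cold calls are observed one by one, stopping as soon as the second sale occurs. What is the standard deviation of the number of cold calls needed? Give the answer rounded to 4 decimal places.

6.4697

Y = total cold calls until the second success; negative binomial with r=2, p=0.196.
SD(Y) = √[r(1−p)/p²] = √(41.857559) = 6.469742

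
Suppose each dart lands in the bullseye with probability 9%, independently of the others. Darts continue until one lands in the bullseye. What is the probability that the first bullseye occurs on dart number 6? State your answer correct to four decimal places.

Geometric (trials to first success), p = 0.09.
P(Y = 6) = (1−p)^5 · p = 0.62403 · 0.09 = 0.056163

0.0562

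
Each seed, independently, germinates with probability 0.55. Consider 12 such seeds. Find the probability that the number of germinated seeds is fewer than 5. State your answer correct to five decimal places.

0.11174

X ~ Binomial(12, 0.55); P(X ≤ 4) = Σ C(12,k) p^k (1−p)^(12−k) over k:
  k=0: C(12,0)·0.55^0·0.45^12 = 0.0000690
  k=1: C(12,1)·0.55^1·0.45^11 = 0.0010113
  k=2: C(12,2)·0.55^2·0.45^10 = 0.0067982
  k=3: C(12,3)·0.55^3·0.45^9 = 0.0276964
  k=4: C(12,4)·0.55^4·0.45^8 = 0.0761651
Total = 0.1117400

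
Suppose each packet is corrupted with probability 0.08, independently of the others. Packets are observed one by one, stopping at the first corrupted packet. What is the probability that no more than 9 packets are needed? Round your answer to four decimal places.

0.5278

Y = number of packets to the first success; geometric, p = 0.08.
P(Y ≤ 9) = 1 − (1−p)^9 = 1 − 0.472161 = 0.527839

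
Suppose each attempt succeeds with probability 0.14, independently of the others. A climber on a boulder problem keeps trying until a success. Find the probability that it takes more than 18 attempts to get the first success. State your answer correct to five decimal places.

Y = number of attempts to the first success; geometric, p = 0.14.
P(Y > 18) = P(first 18 all fail) = (1−p)^18 = 0.0662174

0.06622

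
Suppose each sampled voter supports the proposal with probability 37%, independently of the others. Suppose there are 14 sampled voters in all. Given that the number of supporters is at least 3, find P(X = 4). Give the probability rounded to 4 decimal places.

0.1972

X ~ Binomial(14, 0.37). Want P(X=4 | X≥3) = P(X=4) / P(X≥3).
P(X=4) = C(14,4)·0.37^4·0.63^10 = 0.184776
P(X≥3) = 1 − 0.001552 − 0.012757 − 0.048700 = 0.936991
Ratio = 0.184776 / 0.936991 = 0.197202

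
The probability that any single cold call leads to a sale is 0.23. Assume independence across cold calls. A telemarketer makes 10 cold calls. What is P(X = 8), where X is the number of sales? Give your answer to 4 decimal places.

0.0002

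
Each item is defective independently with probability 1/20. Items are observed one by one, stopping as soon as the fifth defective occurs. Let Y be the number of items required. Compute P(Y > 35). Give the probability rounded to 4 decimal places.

0.9710

Needing more than 35 items ⇔ fewer than 5 successes in the first 35. With X ~ Binomial(35, 0.05), P(Y > 35) = P(X ≤ 4).
  k=0: C(35,0)·0.05^0·0.95^35 = 0.166083
  k=1: C(35,1)·0.05^1·0.95^34 = 0.305943
  k=2: C(35,2)·0.05^2·0.95^33 = 0.273739
  k=3: C(35,3)·0.05^3·0.95^32 = 0.158480
  k=4: C(35,4)·0.05^4·0.95^31 = 0.066729
P(X ≤ 4) = 0.970974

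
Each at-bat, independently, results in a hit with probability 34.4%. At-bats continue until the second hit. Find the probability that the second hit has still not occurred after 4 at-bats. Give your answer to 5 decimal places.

Needing more than 4 at-bats ⇔ fewer than 2 successes in the first 4. With X ~ Binomial(4, 0.344), P(Y > 4) = P(X ≤ 1).
  k=0: C(4,0)·0.344^0·0.656^4 = 0.1851891
  k=1: C(4,1)·0.344^1·0.656^3 = 0.3884454
P(X ≤ 1) = 0.5736344

0.57363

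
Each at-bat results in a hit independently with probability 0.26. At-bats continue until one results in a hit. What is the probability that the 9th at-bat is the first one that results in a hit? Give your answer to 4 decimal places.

Geometric (trials to first success), p = 0.26.
P(Y = 9) = (1−p)^8 · p = 0.089919 · 0.26 = 0.023379

0.0234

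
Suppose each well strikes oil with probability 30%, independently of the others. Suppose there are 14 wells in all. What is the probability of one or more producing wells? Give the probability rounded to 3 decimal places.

0.993

P(at least one) = 1 − P(none) = 1 − (1 − 0.30)^14
= 1 − 0.00678 = 0.99322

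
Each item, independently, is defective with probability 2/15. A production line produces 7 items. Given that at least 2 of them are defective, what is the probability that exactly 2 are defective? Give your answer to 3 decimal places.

0.769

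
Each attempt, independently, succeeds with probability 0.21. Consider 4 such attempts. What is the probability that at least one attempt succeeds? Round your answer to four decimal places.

P(at least one) = 1 − P(none) = 1 − (1 − 0.21)^4
= 1 − 0.389501 = 0.610499

0.6105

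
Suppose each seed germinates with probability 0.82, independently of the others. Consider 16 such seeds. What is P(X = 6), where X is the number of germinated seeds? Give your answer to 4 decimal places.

X ~ Binomial(n=16, p=0.82).
P(X=6) = C(16,6) · p^6 · (1−p)^10
= 8008 · 0.30401 · 3.5705e-08 = 0.000087

0.0001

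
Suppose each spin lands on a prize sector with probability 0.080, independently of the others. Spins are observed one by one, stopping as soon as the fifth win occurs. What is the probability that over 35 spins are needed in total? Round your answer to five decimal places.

0.85570

Needing more than 35 spins ⇔ fewer than 5 successes in the first 35. With X ~ Binomial(35, 0.08), P(Y > 35) = P(X ≤ 4).
  k=0: C(35,0)·0.08^0·0.92^35 = 0.0540224
  k=1: C(35,1)·0.08^1·0.92^34 = 0.1644160
  k=2: C(35,2)·0.08^2·0.92^33 = 0.2430498
  k=3: C(35,3)·0.08^3·0.92^32 = 0.2324824
  k=4: C(35,4)·0.08^4·0.92^31 = 0.1617269
P(X ≤ 4) = 0.8556975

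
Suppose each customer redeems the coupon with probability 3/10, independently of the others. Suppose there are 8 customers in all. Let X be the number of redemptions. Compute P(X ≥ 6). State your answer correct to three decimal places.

0.011

X ~ Binomial(8, 0.30); P(X ≥ 6) = Σ C(8,k) p^k (1−p)^(8−k) over k:
  k=6: C(8,6)·0.30^6·0.70^2 = 0.01000
  k=7: C(8,7)·0.30^7·0.70^1 = 0.00122
  k=8: C(8,8)·0.30^8·0.70^0 = 0.00007
Total = 0.01129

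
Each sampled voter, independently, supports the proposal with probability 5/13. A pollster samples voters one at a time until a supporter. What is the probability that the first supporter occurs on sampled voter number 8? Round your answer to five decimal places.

Geometric (trials to first success), p = 0.384615.
P(Y = 8) = (1−p)^7 · p = 0.033422 · 0.384615 = 0.0128544

0.01285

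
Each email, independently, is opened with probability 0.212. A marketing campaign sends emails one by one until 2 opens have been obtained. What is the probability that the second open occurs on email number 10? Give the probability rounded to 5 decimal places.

0.06013

Y = trial on which the second success occurs; negative binomial, r=2, p=0.212.
P(Y=10) = C(9,1) · p^2 · (1−p)^8
= 9 · 0.044944 · 0.14867 = 0.0601345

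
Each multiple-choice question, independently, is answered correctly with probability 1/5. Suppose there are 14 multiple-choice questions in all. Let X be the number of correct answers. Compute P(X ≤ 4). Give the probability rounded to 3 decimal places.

0.870

X ~ Binomial(14, 0.20); P(X ≤ 4) = Σ C(14,k) p^k (1−p)^(14−k) over k:
  k=0: C(14,0)·0.20^0·0.80^14 = 0.04398
  k=1: C(14,1)·0.20^1·0.80^13 = 0.15393
  k=2: C(14,2)·0.20^2·0.80^12 = 0.25014
  k=3: C(14,3)·0.20^3·0.80^11 = 0.25014
  k=4: C(14,4)·0.20^4·0.80^10 = 0.17197
Total = 0.87016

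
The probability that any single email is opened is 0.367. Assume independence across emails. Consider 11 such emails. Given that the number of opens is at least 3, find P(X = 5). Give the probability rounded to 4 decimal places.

0.2381

X ~ Binomial(11, 0.367). Want P(X=5 | X≥3) = P(X=5) / P(X≥3).
P(X=5) = C(11,5)·0.367^5·0.633^6 = 0.197877
P(X≥3) = 1 − 0.006538 − 0.041696 − 0.120873 = 0.830893
Ratio = 0.197877 / 0.830893 = 0.238149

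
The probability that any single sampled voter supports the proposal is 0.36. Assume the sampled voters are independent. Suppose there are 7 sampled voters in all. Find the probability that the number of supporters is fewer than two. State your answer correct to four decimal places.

0.2172

X ~ Binomial(7, 0.36); P(X ≤ 1) = Σ C(7,k) p^k (1−p)^(7−k) over k:
  k=0: C(7,0)·0.36^0·0.64^7 = 0.043980
  k=1: C(7,1)·0.36^1·0.64^6 = 0.173173
Total = 0.217154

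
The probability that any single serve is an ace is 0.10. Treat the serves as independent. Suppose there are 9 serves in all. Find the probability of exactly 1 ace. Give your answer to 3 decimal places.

X ~ Binomial(n=9, p=0.10).
P(X=1) = C(9,1) · p^1 · (1−p)^8
= 9 · 0.1 · 0.43047 = 0.38742

0.387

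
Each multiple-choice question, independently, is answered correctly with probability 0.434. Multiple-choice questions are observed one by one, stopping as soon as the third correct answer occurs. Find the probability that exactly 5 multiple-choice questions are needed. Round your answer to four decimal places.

0.1571

Y = trial on which the third success occurs; negative binomial, r=3, p=0.434.
P(Y=5) = C(4,2) · p^3 · (1−p)^2
= 6 · 0.081747 · 0.32036 = 0.157128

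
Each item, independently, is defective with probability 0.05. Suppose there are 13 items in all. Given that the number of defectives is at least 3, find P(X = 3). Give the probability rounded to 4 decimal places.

X ~ Binomial(13, 0.05). Want P(X=3 | X≥3) = P(X=3) / P(X≥3).
P(X=3) = C(13,3)·0.05^3·0.95^10 = 0.021405
P(X≥3) = 1 − 0.513342 − 0.351234 − 0.110916 = 0.024508
Ratio = 0.021405 / 0.024508 = 0.873388

0.8734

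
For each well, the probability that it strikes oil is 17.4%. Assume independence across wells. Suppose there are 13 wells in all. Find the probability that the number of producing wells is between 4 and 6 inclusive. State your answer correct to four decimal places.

X ~ Binomial(13, 0.174); P(4 ≤ X ≤ 6) = Σ C(13,k) p^k (1−p)^(13−k) over k:
  k=4: C(13,4)·0.174^4·0.826^9 = 0.117307
  k=5: C(13,5)·0.174^5·0.826^8 = 0.044480
  k=6: C(13,6)·0.174^6·0.826^7 = 0.012493
Total = 0.174280

0.1743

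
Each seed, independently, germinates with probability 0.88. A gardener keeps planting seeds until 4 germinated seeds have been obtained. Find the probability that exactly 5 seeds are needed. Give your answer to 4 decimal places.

Y = trial on which the fourth success occurs; negative binomial, r=4, p=0.88.
P(Y=5) = C(4,3) · p^4 · (1−p)^1
= 4 · 0.5997 · 0.12 = 0.287854

0.2879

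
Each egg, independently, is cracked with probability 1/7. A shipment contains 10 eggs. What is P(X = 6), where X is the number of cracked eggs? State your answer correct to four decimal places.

X ~ Binomial(n=10, p=0.142857).
P(X=6) = C(10,6) · p^6 · (1−p)^4
= 210 · 8.4999e-06 · 0.53978 = 0.000963

0.0010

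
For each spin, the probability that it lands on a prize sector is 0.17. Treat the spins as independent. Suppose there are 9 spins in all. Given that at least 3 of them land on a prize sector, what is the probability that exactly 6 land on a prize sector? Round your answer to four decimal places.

0.0062

X ~ Binomial(9, 0.17). Want P(X=6 | X≥3) = P(X=6) / P(X≥3).
P(X=6) = C(9,6)·0.17^6·0.83^3 = 0.001159
P(X≥3) = 1 − 0.186940 − 0.344601 − 0.282323 = 0.186136
Ratio = 0.001159 / 0.186136 = 0.006228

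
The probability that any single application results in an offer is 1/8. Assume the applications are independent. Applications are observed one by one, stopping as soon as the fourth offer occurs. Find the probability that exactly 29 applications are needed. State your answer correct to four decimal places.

Y = trial on which the fourth success occurs; negative binomial, r=4, p=0.125.
P(Y=29) = C(28,3) · p^4 · (1−p)^25
= 3276 · 0.00024414 · 0.035498 = 0.028391

0.0284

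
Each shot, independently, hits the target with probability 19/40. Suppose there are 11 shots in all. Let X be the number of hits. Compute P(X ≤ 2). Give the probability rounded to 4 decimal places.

X ~ Binomial(11, 0.475); P(X ≤ 2) = Σ C(11,k) p^k (1−p)^(11−k) over k:
  k=0: C(11,0)·0.475^0·0.525^11 = 0.000835
  k=1: C(11,1)·0.475^1·0.525^10 = 0.008311
  k=2: C(11,2)·0.475^2·0.525^9 = 0.037600
Total = 0.046746

0.0467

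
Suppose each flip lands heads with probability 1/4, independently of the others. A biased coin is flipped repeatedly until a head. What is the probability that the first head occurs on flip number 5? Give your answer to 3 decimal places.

0.079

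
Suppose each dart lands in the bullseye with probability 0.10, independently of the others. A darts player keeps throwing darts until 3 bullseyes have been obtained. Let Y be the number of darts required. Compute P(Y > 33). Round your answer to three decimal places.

0.346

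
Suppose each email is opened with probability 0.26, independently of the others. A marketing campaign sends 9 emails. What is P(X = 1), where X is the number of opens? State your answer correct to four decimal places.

X ~ Binomial(n=9, p=0.26).
P(X=1) = C(9,1) · p^1 · (1−p)^8
= 9 · 0.26 · 0.089919 = 0.210412

0.2104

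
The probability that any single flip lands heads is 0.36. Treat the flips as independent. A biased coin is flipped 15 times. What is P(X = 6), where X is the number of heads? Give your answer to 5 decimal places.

X ~ Binomial(n=15, p=0.36).
P(X=6) = C(15,6) · p^6 · (1−p)^9
= 5005 · 0.0021768 · 0.018014 = 0.1962632

0.19626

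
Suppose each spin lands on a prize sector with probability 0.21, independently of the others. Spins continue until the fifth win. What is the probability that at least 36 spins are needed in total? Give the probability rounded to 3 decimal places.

0.114

Needing more than 35 spins ⇔ fewer than 5 successes in the first 35. With X ~ Binomial(35, 0.21), P(Y > 35) = P(X ≤ 4).
  k=0: C(35,0)·0.21^0·0.79^35 = 0.00026
  k=1: C(35,1)·0.21^1·0.79^34 = 0.00243
  k=2: C(35,2)·0.21^2·0.79^33 = 0.01098
  k=3: C(35,3)·0.21^3·0.79^32 = 0.03211
  k=4: C(35,4)·0.21^4·0.79^31 = 0.06828
P(X ≤ 4) = 0.11407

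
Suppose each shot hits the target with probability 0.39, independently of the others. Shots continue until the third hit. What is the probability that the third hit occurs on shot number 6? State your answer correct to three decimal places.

0.135

Y = trial on which the third success occurs; negative binomial, r=3, p=0.39.
P(Y=6) = C(5,2) · p^3 · (1−p)^3
= 10 · 0.059319 · 0.22698 = 0.13464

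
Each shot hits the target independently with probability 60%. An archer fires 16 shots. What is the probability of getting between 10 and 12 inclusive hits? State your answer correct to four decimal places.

X ~ Binomial(16, 0.60); P(10 ≤ X ≤ 12) = Σ C(16,k) p^k (1−p)^(16−k) over k:
  k=10: C(16,10)·0.60^10·0.40^6 = 0.198334
  k=11: C(16,11)·0.60^11·0.40^5 = 0.162273
  k=12: C(16,12)·0.60^12·0.40^4 = 0.101421
Total = 0.462027

0.4620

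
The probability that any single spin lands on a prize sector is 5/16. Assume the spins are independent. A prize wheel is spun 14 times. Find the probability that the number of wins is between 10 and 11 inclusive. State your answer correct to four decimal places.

X ~ Binomial(14, 0.3125); P(10 ≤ X ≤ 11) = Σ C(14,k) p^k (1−p)^(14−k) over k:
  k=10: C(14,10)·0.3125^10·0.6875^4 = 0.001986
  k=11: C(14,11)·0.3125^11·0.6875^3 = 0.000328
Total = 0.002315

0.0023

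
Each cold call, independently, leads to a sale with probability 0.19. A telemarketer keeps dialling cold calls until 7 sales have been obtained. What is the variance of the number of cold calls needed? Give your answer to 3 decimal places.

Y = total cold calls until the seventh success; negative binomial with r=7, p=0.19.
Var(Y) = r(1−p)/p² = 7·0.81 / 0.19² = 157.06371

157.064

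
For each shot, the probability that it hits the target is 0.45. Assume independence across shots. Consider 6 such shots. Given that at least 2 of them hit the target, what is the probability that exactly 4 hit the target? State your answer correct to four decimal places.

0.2225

X ~ Binomial(6, 0.45). Want P(X=4 | X≥2) = P(X=4) / P(X≥2).
P(X=4) = C(6,4)·0.45^4·0.55^2 = 0.186066
P(X≥2) = 1 − 0.027681 − 0.135887 = 0.836433
Ratio = 0.186066 / 0.836433 = 0.222452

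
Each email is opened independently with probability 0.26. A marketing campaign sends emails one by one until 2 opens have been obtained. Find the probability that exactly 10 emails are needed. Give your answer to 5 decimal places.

0.05471

Y = trial on which the second success occurs; negative binomial, r=2, p=0.26.
P(Y=10) = C(9,1) · p^2 · (1−p)^8
= 9 · 0.0676 · 0.089919 = 0.0547070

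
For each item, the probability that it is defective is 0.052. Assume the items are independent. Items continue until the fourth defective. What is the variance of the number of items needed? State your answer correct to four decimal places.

1402.3669

Y = total items until the fourth success; negative binomial with r=4, p=0.052.
Var(Y) = r(1−p)/p² = 4·0.948 / 0.052² = 1402.366864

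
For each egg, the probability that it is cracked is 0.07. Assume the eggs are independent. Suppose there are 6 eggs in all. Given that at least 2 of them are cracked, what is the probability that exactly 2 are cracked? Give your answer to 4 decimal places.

X ~ Binomial(6, 0.07). Want P(X=2 | X≥2) = P(X=2) / P(X≥2).
P(X=2) = C(6,2)·0.07^2·0.93^4 = 0.054982
P(X≥2) = 1 − 0.646990 − 0.292189 = 0.060821
Ratio = 0.054982 / 0.060821 = 0.903998

0.9040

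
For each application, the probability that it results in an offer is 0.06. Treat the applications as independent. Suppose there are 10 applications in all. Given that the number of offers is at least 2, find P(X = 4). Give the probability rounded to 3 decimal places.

X ~ Binomial(10, 0.06). Want P(X=4 | X≥2) = P(X=4) / P(X≥2).
P(X=4) = C(10,4)·0.06^4·0.94^6 = 0.00188
P(X≥2) = 1 − 0.53862 − 0.34380 = 0.11759
Ratio = 0.00188 / 0.11759 = 0.01597

0.016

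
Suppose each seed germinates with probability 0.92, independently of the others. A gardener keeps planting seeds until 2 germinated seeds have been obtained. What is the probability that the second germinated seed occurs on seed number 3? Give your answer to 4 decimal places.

0.1354

Y = trial on which the second success occurs; negative binomial, r=2, p=0.92.
P(Y=3) = C(2,1) · p^2 · (1−p)^1
= 2 · 0.8464 · 0.08 = 0.135424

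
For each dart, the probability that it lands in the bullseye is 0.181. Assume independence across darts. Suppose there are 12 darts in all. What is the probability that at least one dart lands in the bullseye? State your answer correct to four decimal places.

0.9089

P(at least one) = 1 − P(none) = 1 − (1 − 0.181)^12
= 1 − 0.091077 = 0.908923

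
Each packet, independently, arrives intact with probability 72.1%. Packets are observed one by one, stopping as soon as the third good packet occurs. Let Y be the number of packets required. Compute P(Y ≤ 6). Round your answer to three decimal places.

0.945

Finishing within 6 packets ⇔ at least 3 successes in the first 6. With X ~ Binomial(6, 0.721), P(Y ≤ 6) = 1 − P(X ≤ 2).
  k=0: C(6,0)·0.721^0·0.279^6 = 0.00047
  k=1: C(6,1)·0.721^1·0.279^5 = 0.00731
  k=2: C(6,2)·0.721^2·0.279^4 = 0.04725
1 − 0.05503 = 0.94497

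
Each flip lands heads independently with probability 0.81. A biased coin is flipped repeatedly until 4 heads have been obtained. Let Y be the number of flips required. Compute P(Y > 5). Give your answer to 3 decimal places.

0.242

Needing more than 5 flips ⇔ fewer than 4 successes in the first 5. With X ~ Binomial(5, 0.81), P(Y > 5) = P(X ≤ 3).
  k=0: C(5,0)·0.81^0·0.19^5 = 0.00025
  k=1: C(5,1)·0.81^1·0.19^4 = 0.00528
  k=2: C(5,2)·0.81^2·0.19^3 = 0.04500
  k=3: C(5,3)·0.81^3·0.19^2 = 0.19185
P(X ≤ 3) = 0.24238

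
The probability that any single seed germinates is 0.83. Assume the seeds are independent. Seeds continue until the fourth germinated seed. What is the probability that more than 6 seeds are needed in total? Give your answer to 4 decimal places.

0.0655

Needing more than 6 seeds ⇔ fewer than 4 successes in the first 6. With X ~ Binomial(6, 0.83), P(Y > 6) = P(X ≤ 3).
  k=0: C(6,0)·0.83^0·0.17^6 = 0.000024
  k=1: C(6,1)·0.83^1·0.17^5 = 0.000707
  k=2: C(6,2)·0.83^2·0.17^4 = 0.008631
  k=3: C(6,3)·0.83^3·0.17^3 = 0.056184
P(X ≤ 3) = 0.065546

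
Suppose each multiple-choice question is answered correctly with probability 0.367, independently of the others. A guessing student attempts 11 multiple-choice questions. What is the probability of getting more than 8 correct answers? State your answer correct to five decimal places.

X ~ Binomial(11, 0.367); P(X ≥ 9) = Σ C(11,k) p^k (1−p)^(11−k) over k:
  k=9: C(11,9)·0.367^9·0.633^2 = 0.0026617
  k=10: C(11,10)·0.367^10·0.633^1 = 0.0003086
  k=11: C(11,11)·0.367^11·0.633^0 = 0.0000163
Total = 0.0029866

0.00299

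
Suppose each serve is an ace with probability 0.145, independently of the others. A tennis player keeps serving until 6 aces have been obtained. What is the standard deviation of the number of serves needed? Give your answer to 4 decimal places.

Y = total serves until the sixth success; negative binomial with r=6, p=0.145.
SD(Y) = √[r(1−p)/p²] = √(243.995244) = 15.620347

15.6203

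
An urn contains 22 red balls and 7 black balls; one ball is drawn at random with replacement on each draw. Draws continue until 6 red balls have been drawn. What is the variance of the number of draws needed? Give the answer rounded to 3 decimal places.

2.517

Y = total draws until the sixth success; negative binomial with r=6, p=0.758621.
Var(Y) = r(1−p)/p² = 6·0.241379 / 0.758621² = 2.51653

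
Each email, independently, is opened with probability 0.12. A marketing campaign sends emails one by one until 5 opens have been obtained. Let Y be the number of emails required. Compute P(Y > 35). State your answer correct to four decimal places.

0.5875

Needing more than 35 emails ⇔ fewer than 5 successes in the first 35. With X ~ Binomial(35, 0.12), P(Y > 35) = P(X ≤ 4).
  k=0: C(35,0)·0.12^0·0.88^35 = 0.011400
  k=1: C(35,1)·0.12^1·0.88^34 = 0.054408
  k=2: C(35,2)·0.12^2·0.88^33 = 0.126127
  k=3: C(35,3)·0.12^3·0.88^32 = 0.189190
  k=4: C(35,4)·0.12^4·0.88^31 = 0.206389
P(X ≤ 4) = 0.587514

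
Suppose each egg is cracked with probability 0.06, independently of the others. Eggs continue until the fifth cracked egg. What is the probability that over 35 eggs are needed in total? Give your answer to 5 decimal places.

0.94372

Needing more than 35 eggs ⇔ fewer than 5 successes in the first 35. With X ~ Binomial(35, 0.06), P(Y > 35) = P(X ≤ 4).
  k=0: C(35,0)·0.06^0·0.94^35 = 0.1146766
  k=1: C(35,1)·0.06^1·0.94^34 = 0.2561924
  k=2: C(35,2)·0.06^2·0.94^33 = 0.2779961
  k=3: C(35,3)·0.06^3·0.94^32 = 0.1951887
  k=4: C(35,4)·0.06^4·0.94^31 = 0.0996708
P(X ≤ 4) = 0.9437247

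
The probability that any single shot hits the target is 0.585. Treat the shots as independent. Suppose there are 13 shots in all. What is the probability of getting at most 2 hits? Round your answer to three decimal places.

X ~ Binomial(13, 0.585); P(X ≤ 2) = Σ C(13,k) p^k (1−p)^(13−k) over k:
  k=0: C(13,0)·0.585^0·0.415^13 = 0.00001
  k=1: C(13,1)·0.585^1·0.415^12 = 0.00020
  k=2: C(13,2)·0.585^2·0.415^11 = 0.00168
Total = 0.00189

0.002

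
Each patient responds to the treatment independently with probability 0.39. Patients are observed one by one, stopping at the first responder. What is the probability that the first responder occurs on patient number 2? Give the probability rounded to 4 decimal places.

Geometric (trials to first success), p = 0.39.
P(Y = 2) = (1−p)^1 · p = 0.61 · 0.39 = 0.237900

0.2379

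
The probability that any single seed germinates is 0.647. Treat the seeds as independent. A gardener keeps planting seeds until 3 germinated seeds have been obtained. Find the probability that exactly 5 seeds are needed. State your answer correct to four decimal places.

0.2025

Y = trial on which the third success occurs; negative binomial, r=3, p=0.647.
P(Y=5) = C(4,2) · p^3 · (1−p)^2
= 6 · 0.27084 · 0.12461 = 0.202495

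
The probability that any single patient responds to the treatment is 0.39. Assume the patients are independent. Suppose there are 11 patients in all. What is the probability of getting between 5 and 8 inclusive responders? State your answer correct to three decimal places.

X ~ Binomial(11, 0.39); P(5 ≤ X ≤ 8) = Σ C(11,k) p^k (1−p)^(11−k) over k:
  k=5: C(11,5)·0.39^5·0.61^6 = 0.21476
  k=6: C(11,6)·0.39^6·0.61^5 = 0.13730
  k=7: C(11,7)·0.39^7·0.61^4 = 0.06270
  k=8: C(11,8)·0.39^8·0.61^3 = 0.02004
Total = 0.43480

0.435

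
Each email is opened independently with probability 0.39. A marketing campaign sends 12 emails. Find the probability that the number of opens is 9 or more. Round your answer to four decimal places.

0.0127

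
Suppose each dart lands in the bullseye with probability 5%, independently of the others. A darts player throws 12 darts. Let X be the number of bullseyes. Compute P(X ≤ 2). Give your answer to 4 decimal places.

0.9804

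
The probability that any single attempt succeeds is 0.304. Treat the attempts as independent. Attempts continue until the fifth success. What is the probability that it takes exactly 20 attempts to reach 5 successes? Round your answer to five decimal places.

Y = trial on which the fifth success occurs; negative binomial, r=5, p=0.304.
P(Y=20) = C(19,4) · p^5 · (1−p)^15
= 3876 · 0.0025964 · 0.0043565 = 0.0438420

0.04384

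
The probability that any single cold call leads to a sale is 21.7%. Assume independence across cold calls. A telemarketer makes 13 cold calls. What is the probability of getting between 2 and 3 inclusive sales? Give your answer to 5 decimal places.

0.50225

X ~ Binomial(13, 0.217); P(2 ≤ X ≤ 3) = Σ C(13,k) p^k (1−p)^(13−k) over k:
  k=2: C(13,2)·0.217^2·0.783^11 = 0.2491113
  k=3: C(13,3)·0.217^3·0.783^10 = 0.2531412
Total = 0.5022525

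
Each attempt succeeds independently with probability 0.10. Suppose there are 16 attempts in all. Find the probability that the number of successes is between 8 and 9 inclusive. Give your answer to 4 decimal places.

0.0001

X ~ Binomial(16, 0.10); P(8 ≤ X ≤ 9) = Σ C(16,k) p^k (1−p)^(16−k) over k:
  k=8: C(16,8)·0.10^8·0.90^8 = 0.000055
  k=9: C(16,9)·0.10^9·0.90^7 = 0.000005
Total = 0.000061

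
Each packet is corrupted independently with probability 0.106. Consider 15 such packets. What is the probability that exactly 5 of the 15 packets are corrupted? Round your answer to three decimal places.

0.013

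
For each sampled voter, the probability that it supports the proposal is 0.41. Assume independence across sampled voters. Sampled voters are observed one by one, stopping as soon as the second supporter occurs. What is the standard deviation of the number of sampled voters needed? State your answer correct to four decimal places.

Y = total sampled voters until the second success; negative binomial with r=2, p=0.41.
SD(Y) = √[r(1−p)/p²] = √(7.019631) = 2.649459

2.6495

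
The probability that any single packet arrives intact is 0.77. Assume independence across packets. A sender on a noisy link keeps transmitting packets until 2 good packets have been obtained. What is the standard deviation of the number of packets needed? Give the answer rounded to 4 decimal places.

Y = total packets until the second success; negative binomial with r=2, p=0.77.
SD(Y) = √[r(1−p)/p²] = √(0.775848) = 0.880822

0.8808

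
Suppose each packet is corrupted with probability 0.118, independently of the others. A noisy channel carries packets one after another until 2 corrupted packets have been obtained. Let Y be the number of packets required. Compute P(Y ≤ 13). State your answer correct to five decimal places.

0.46455

Finishing within 13 packets ⇔ at least 2 successes in the first 13. With X ~ Binomial(13, 0.118), P(Y ≤ 13) = 1 − P(X ≤ 1).
  k=0: C(13,0)·0.118^0·0.882^13 = 0.1954752
  k=1: C(13,1)·0.118^1·0.882^12 = 0.3399761
1 − 0.5354513 = 0.4645487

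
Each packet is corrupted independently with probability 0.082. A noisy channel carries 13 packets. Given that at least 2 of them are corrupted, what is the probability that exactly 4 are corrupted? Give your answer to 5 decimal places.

0.05173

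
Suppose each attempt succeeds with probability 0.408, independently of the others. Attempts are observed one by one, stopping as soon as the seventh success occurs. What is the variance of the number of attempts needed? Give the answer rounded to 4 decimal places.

24.8943

Y = total attempts until the seventh success; negative binomial with r=7, p=0.408.
Var(Y) = r(1−p)/p² = 7·0.592 / 0.408² = 24.894271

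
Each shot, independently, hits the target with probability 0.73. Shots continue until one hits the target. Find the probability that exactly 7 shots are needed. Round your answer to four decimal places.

0.0003

Geometric (trials to first success), p = 0.73.
P(Y = 7) = (1−p)^6 · p = 0.00038742 · 0.73 = 0.000283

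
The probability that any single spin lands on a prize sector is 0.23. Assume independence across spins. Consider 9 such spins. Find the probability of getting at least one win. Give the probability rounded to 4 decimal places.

0.9048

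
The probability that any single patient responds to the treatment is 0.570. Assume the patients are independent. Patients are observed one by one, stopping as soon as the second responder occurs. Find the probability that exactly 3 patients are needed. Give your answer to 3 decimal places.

Y = trial on which the second success occurs; negative binomial, r=2, p=0.57.
P(Y=3) = C(2,1) · p^2 · (1−p)^1
= 2 · 0.3249 · 0.43 = 0.27941

0.279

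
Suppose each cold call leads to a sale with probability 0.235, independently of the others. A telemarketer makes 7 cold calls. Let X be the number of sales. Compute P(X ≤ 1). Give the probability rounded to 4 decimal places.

0.4830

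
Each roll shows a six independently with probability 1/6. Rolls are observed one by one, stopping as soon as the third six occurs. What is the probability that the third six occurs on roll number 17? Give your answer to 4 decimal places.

0.0433

Y = trial on which the third success occurs; negative binomial, r=3, p=0.166667.
P(Y=17) = C(16,2) · p^3 · (1−p)^14
= 120 · 0.0046296 · 0.077887 = 0.043270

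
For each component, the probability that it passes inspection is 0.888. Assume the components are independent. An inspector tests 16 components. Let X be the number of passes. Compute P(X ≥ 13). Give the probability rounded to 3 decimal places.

X ~ Binomial(16, 0.888); P(X ≥ 13) = Σ C(16,k) p^k (1−p)^(16−k) over k:
  k=13: C(16,13)·0.888^13·0.112^3 = 0.16796
  k=14: C(16,14)·0.888^14·0.112^2 = 0.28536
  k=15: C(16,15)·0.888^15·0.112^1 = 0.30167
  k=16: C(16,16)·0.888^16·0.112^0 = 0.14949
Total = 0.90448

0.904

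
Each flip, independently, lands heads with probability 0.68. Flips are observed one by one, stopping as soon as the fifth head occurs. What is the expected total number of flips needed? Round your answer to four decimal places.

Y = total flips until the fifth success; negative binomial with r=5, p=0.68.
E[Y] = r / p = 5 / 0.68 = 7.352941

7.3529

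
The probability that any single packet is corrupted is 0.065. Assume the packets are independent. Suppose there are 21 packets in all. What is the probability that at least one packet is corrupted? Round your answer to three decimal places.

0.756

P(at least one) = 1 − P(none) = 1 − (1 − 0.065)^21
= 1 − 0.24381 = 0.75619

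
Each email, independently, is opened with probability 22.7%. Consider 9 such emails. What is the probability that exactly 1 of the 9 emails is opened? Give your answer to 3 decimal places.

X ~ Binomial(n=9, p=0.227).
P(X=1) = C(9,1) · p^1 · (1−p)^8
= 9 · 0.227 · 0.12748 = 0.26044

0.260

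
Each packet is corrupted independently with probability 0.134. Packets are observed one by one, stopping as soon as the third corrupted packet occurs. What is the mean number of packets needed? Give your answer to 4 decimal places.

22.3881

Y = total packets until the third success; negative binomial with r=3, p=0.134.
E[Y] = r / p = 3 / 0.134 = 22.388060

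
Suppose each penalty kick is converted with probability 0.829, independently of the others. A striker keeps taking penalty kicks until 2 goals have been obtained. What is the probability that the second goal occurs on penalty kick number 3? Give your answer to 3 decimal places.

0.235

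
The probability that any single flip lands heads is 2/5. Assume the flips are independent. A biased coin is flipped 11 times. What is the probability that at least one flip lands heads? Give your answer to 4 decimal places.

P(at least one) = 1 − P(none) = 1 − (1 − 0.40)^11
= 1 − 0.003628 = 0.996372

0.9964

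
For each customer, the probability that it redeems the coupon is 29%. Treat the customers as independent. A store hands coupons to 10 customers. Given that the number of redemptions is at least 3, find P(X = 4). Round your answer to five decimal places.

X ~ Binomial(10, 0.29). Want P(X=4 | X≥3) = P(X=4) / P(X≥3).
P(X=4) = C(10,4)·0.29^4·0.71^6 = 0.1902661
P(X≥3) = 1 − 0.0325524 − 0.1329607 − 0.2443854 = 0.5901015
Ratio = 0.1902661 / 0.5901015 = 0.3224294

0.32243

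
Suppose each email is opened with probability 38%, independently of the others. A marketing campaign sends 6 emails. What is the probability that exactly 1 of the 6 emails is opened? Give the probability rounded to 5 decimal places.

0.20888

X ~ Binomial(n=6, p=0.38).
P(X=1) = C(6,1) · p^1 · (1−p)^5
= 6 · 0.38 · 0.091613 = 0.2088783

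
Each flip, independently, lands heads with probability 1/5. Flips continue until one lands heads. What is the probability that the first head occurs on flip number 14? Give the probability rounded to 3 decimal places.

Geometric (trials to first success), p = 0.20.
P(Y = 14) = (1−p)^13 · p = 0.054976 · 0.20 = 0.01100

0.011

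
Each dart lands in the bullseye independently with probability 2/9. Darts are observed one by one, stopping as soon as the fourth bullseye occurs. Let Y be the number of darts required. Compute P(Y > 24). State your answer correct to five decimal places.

Needing more than 24 darts ⇔ fewer than 4 successes in the first 24. With X ~ Binomial(24, 0.222222), P(Y > 24) = P(X ≤ 3).
  k=0: C(24,0)·0.222222^0·0.777778^24 = 0.0024018
  k=1: C(24,1)·0.222222^1·0.777778^23 = 0.0164693
  k=2: C(24,2)·0.222222^2·0.777778^22 = 0.0541135
  k=3: C(24,3)·0.222222^3·0.777778^21 = 0.1133807
P(X ≤ 3) = 0.1863653

0.18637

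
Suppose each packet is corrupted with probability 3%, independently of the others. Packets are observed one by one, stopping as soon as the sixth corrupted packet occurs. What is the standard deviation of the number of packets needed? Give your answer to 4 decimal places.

80.4156

Y = total packets until the sixth success; negative binomial with r=6, p=0.03.
SD(Y) = √[r(1−p)/p²] = √(6466.666667) = 80.415587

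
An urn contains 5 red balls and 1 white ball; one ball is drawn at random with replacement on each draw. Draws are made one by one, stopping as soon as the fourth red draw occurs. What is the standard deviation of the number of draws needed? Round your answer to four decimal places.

0.9798

Y = total draws until the fourth success; negative binomial with r=4, p=0.833333.
SD(Y) = √[r(1−p)/p²] = √(0.960000) = 0.979796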